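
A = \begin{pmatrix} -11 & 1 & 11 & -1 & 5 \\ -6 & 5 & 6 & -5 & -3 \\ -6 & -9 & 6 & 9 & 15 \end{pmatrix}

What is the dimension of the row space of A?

2

Row reduce to echelon form.
R2 ← R2 − (6/11)·R1: [0, 49/11, 0, -49/11, -63/11]
R3 ← R3 − (6/11)·R1: [0, -105/11, 0, 105/11, 135/11]
R3 ← R3 + (15/7)·R2: [0, 0, 0, 0, 0]
Echelon form has 2 nonzero rows, so rank(A) = 2.
The row space has dimension equal to the rank: 2.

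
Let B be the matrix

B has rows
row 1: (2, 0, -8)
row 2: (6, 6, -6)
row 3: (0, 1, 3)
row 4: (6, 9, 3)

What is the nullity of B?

1

Row reduce to echelon form.
R2 ← R2 − (3)·R1: [0, 6, 18]
R4 ← R4 − (3)·R1: [0, 9, 27]
R3 ← R3 − (1/6)·R2: [0, 0, 0]
R4 ← R4 − (3/2)·R2: [0, 0, 0]
2 nonzero rows, so rank(B) = 2.
B has 3 columns; by rank–nullity, nullity = 3 − 2 = 1.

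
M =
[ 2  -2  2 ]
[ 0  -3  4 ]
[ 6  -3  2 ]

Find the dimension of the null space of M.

1

Row reduce to echelon form.
R3 ← R3 − (3)·R1: [0, 3, -4]
R3 ← R3 + R2: [0, 0, 0]
2 nonzero rows, so rank(M) = 2.
M has 3 columns; by rank–nullity, nullity = 3 − 2 = 1.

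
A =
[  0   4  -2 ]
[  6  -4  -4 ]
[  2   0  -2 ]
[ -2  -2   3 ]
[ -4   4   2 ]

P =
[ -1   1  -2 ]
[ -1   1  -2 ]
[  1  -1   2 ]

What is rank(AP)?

1

First compute AP:
[[ -6,   6, -12],
 [ -6,   6, -12],
 [ -4,   4,  -8],
 [  7,  -7,  14],
 [  2,  -2,   4]]
Now row reduce the product.
R2 ← R2 − R1: [0, 0, 0]
R3 ← R3 − (2/3)·R1: [0, 0, 0]
R4 ← R4 + (7/6)·R1: [0, 0, 0]
R5 ← R5 + (1/3)·R1: [0, 0, 0]
1 nonzero row, so rank(AP) = 1.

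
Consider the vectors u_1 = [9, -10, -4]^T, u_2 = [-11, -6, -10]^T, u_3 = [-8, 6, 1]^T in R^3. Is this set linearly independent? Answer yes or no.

yes

Form the matrix with these vectors as rows and row reduce.
R2 ← R2 + (11/9)·R1: [0, -164/9, -134/9]
R3 ← R3 + (8/9)·R1: [0, -26/9, -23/9]
R3 ← R3 − (13/82)·R2: [0, 0, -8/41]
3 nonzero rows, so the 3 vectors span a space of dimension 3.
Since 3 = 3, the vectors are linearly independent.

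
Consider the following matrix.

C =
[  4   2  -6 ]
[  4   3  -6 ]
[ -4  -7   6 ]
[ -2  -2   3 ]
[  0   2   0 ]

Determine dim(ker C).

1

Row reduce to echelon form.
R2 ← R2 − R1: [0, 1, 0]
R3 ← R3 + R1: [0, -5, 0]
R4 ← R4 + (1/2)·R1: [0, -1, 0]
R3 ← R3 + (5)·R2: [0, 0, 0]
R4 ← R4 + R2: [0, 0, 0]
R5 ← R5 − (2)·R2: [0, 0, 0]
2 nonzero rows, so rank(C) = 2.
C has 3 columns; by rank–nullity, nullity = 3 − 2 = 1.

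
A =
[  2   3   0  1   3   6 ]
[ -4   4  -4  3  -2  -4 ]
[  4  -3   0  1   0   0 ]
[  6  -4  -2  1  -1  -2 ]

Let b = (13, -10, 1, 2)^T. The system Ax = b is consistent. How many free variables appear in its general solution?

2

Row reduce the augmented matrix [A | b].
R2 ← R2 + (2)·R1: [0, 10, -4, 5, 4, 8, 16]
R3 ← R3 − (2)·R1: [0, -9, 0, -1, -6, -12, -25]
R4 ← R4 − (3)·R1: [0, -13, -2, -2, -10, -20, -37]
R3 ← R3 + (9/10)·R2: [0, 0, -18/5, 7/2, -12/5, -24/5, -53/5]
R4 ← R4 + (13/10)·R2: [0, 0, -36/5, 9/2, -24/5, -48/5, -81/5]
R4 ← R4 − (2)·R3: [0, 0, 0, -5/2, 0, 0, 5]
The echelon form has 4 nonzero rows, and every pivot lies in the first 6 columns, so rank(A) = rank([A|b]) = 4.
The system is consistent.
Free variables = (unknowns) − (rank) = 6 − 4 = 2.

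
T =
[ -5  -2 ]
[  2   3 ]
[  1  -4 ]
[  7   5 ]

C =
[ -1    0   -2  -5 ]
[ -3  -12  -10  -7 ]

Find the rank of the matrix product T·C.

2

First compute TC:
[[ 11,  24,  30,  39],
 [-11, -36, -34, -31],
 [ 11,  48,  38,  23],
 [-22, -60, -64, -70]]
Now row reduce the product.
R2 ← R2 + R1: [0, -12, -4, 8]
R3 ← R3 − R1: [0, 24, 8, -16]
R4 ← R4 + (2)·R1: [0, -12, -4, 8]
R3 ← R3 + (2)·R2: [0, 0, 0, 0]
R4 ← R4 − R2: [0, 0, 0, 0]
2 nonzero rows, so rank(TC) = 2.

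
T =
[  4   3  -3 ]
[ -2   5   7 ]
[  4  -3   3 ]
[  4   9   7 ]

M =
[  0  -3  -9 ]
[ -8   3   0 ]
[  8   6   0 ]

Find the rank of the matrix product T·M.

First compute TM:
[[-48, -21, -36],
 [ 16,  63,  18],
 [ 48,  -3, -36],
 [-16,  57, -36]]
Now row reduce the product.
R2 ← R2 + (1/3)·R1: [0, 56, 6]
R3 ← R3 + R1: [0, -24, -72]
R4 ← R4 − (1/3)·R1: [0, 64, -24]
R3 ← R3 + (3/7)·R2: [0, 0, -486/7]
R4 ← R4 − (8/7)·R2: [0, 0, -216/7]
R4 ← R4 − (4/9)·R3: [0, 0, 0]
3 nonzero rows, so rank(TM) = 3.

3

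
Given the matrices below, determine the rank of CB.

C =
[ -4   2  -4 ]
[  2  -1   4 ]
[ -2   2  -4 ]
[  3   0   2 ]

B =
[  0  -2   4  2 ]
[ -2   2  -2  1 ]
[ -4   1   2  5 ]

First compute CB:
[[ 12,   8, -28, -26],
 [-14,  -2,  18,  23],
 [ 12,   4, -20, -22],
 [ -8,  -4,  16,  16]]
Now row reduce the product.
R2 ← R2 + (7/6)·R1: [0, 22/3, -44/3, -22/3]
R3 ← R3 − R1: [0, -4, 8, 4]
R4 ← R4 + (2/3)·R1: [0, 4/3, -8/3, -4/3]
R3 ← R3 + (6/11)·R2: [0, 0, 0, 0]
R4 ← R4 − (2/11)·R2: [0, 0, 0, 0]
2 nonzero rows, so rank(CB) = 2.

2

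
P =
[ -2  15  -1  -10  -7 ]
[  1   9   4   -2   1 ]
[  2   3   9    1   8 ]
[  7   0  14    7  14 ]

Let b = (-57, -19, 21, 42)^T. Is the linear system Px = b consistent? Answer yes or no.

Row reduce the augmented matrix [P | b].
R2 ← R2 + (1/2)·R1: [0, 33/2, 7/2, -7, -5/2, -95/2]
R3 ← R3 + R1: [0, 18, 8, -9, 1, -36]
R4 ← R4 + (7/2)·R1: [0, 105/2, 21/2, -28, -21/2, -315/2]
R3 ← R3 − (12/11)·R2: [0, 0, 46/11, -15/11, 41/11, 174/11]
R4 ← R4 − (35/11)·R2: [0, 0, -7/11, -63/11, -28/11, -70/11]
R4 ← R4 + (7/46)·R3: [0, 0, 0, -273/46, -91/46, -91/23]
The echelon form has 4 nonzero rows, and every pivot lies in the first 5 columns, so rank(P) = rank([P|b]) = 4.
The system is consistent.

yes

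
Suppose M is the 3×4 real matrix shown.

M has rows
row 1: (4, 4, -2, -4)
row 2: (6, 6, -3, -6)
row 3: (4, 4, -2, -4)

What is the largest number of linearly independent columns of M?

Row reduce to echelon form.
R2 ← R2 − (3/2)·R1: [0, 0, 0, 0]
R3 ← R3 − R1: [0, 0, 0, 0]
Echelon form has 1 nonzero row, so rank(M) = 1.
The rank gives the maximum number of linearly independent columns: 1.

1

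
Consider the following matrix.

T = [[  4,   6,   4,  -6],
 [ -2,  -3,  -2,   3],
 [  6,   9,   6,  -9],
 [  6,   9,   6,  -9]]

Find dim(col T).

Row reduce to echelon form.
R2 ← R2 + (1/2)·R1: [0, 0, 0, 0]
R3 ← R3 − (3/2)·R1: [0, 0, 0, 0]
R4 ← R4 − (3/2)·R1: [0, 0, 0, 0]
Echelon form has 1 nonzero row, so rank(T) = 1.
The column space has dimension equal to the rank: 1.

1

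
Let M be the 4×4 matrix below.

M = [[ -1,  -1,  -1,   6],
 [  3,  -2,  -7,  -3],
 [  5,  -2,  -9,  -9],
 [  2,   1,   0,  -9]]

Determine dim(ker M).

2

Row reduce to echelon form.
R2 ← R2 + (3)·R1: [0, -5, -10, 15]
R3 ← R3 + (5)·R1: [0, -7, -14, 21]
R4 ← R4 + (2)·R1: [0, -1, -2, 3]
R3 ← R3 − (7/5)·R2: [0, 0, 0, 0]
R4 ← R4 − (1/5)·R2: [0, 0, 0, 0]
2 nonzero rows, so rank(M) = 2.
M has 4 columns; by rank–nullity, nullity = 4 − 2 = 2.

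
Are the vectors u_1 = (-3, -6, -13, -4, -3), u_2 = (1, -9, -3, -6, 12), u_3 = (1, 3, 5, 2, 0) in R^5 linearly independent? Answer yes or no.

Form the matrix with these vectors as rows and row reduce.
R2 ← R2 + (1/3)·R1: [0, -11, -22/3, -22/3, 11]
R3 ← R3 + (1/3)·R1: [0, 1, 2/3, 2/3, -1]
R3 ← R3 + (1/11)·R2: [0, 0, 0, 0, 0]
2 nonzero rows, so the 3 vectors span a space of dimension 2.
Since 2 < 3, the vectors are linearly dependent.

no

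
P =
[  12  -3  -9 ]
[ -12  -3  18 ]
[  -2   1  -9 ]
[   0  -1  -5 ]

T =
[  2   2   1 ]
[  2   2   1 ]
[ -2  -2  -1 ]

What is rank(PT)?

First compute PT:
[[ 36,  36,  18],
 [-66, -66, -33],
 [ 16,  16,   8],
 [  8,   8,   4]]
Now row reduce the product.
R2 ← R2 + (11/6)·R1: [0, 0, 0]
R3 ← R3 − (4/9)·R1: [0, 0, 0]
R4 ← R4 − (2/9)·R1: [0, 0, 0]
1 nonzero row, so rank(PT) = 1.

1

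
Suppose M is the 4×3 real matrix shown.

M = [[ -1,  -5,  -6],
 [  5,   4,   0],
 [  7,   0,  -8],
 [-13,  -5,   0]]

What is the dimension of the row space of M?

Row reduce to echelon form.
R2 ← R2 + (5)·R1: [0, -21, -30]
R3 ← R3 + (7)·R1: [0, -35, -50]
R4 ← R4 − (13)·R1: [0, 60, 78]
R3 ← R3 − (5/3)·R2: [0, 0, 0]
R4 ← R4 + (20/7)·R2: [0, 0, -54/7]
Swap R3 ↔ R4
Echelon form has 3 nonzero rows, so rank(M) = 3.
The row space has dimension equal to the rank: 3.

3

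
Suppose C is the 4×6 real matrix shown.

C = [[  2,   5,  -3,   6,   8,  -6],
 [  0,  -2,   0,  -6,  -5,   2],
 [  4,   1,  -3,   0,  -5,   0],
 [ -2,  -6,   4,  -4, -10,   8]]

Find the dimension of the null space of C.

3

Row reduce to echelon form.
R3 ← R3 − (2)·R1: [0, -9, 3, -12, -21, 12]
R4 ← R4 + R1: [0, -1, 1, 2, -2, 2]
R3 ← R3 − (9/2)·R2: [0, 0, 3, 15, 3/2, 3]
R4 ← R4 − (1/2)·R2: [0, 0, 1, 5, 1/2, 1]
R4 ← R4 − (1/3)·R3: [0, 0, 0, 0, 0, 0]
3 nonzero rows, so rank(C) = 3.
C has 6 columns; by rank–nullity, nullity = 6 − 3 = 3.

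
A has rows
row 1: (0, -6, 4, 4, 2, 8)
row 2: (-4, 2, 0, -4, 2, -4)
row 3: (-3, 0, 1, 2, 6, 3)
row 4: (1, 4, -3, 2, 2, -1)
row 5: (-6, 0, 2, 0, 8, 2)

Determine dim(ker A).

3

Row reduce to echelon form.
Swap R1 ↔ R2
R3 ← R3 − (3/4)·R1: [0, -3/2, 1, 5, 9/2, 6]
R4 ← R4 + (1/4)·R1: [0, 9/2, -3, 1, 5/2, -2]
R5 ← R5 − (3/2)·R1: [0, -3, 2, 6, 5, 8]
R3 ← R3 − (1/4)·R2: [0, 0, 0, 4, 4, 4]
R4 ← R4 + (3/4)·R2: [0, 0, 0, 4, 4, 4]
R5 ← R5 − (1/2)·R2: [0, 0, 0, 4, 4, 4]
R4 ← R4 − R3: [0, 0, 0, 0, 0, 0]
R5 ← R5 − R3: [0, 0, 0, 0, 0, 0]
3 nonzero rows, so rank(A) = 3.
A has 6 columns; by rank–nullity, nullity = 6 − 3 = 3.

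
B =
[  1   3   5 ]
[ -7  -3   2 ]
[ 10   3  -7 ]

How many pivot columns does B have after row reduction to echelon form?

3

Row reduce to echelon form.
R2 ← R2 + (7)·R1: [0, 18, 37]
R3 ← R3 − (10)·R1: [0, -27, -57]
R3 ← R3 + (3/2)·R2: [0, 0, -3/2]
Echelon form has 3 nonzero rows, so rank(B) = 3.
Each nonzero row contributes one pivot column: 3 pivot columns.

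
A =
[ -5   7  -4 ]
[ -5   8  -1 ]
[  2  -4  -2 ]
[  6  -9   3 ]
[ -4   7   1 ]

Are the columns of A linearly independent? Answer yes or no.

no

Row reduce A to echelon form.
R2 ← R2 − R1: [0, 1, 3]
R3 ← R3 + (2/5)·R1: [0, -6/5, -18/5]
R4 ← R4 + (6/5)·R1: [0, -3/5, -9/5]
R5 ← R5 − (4/5)·R1: [0, 7/5, 21/5]
R3 ← R3 + (6/5)·R2: [0, 0, 0]
R4 ← R4 + (3/5)·R2: [0, 0, 0]
R5 ← R5 − (7/5)·R2: [0, 0, 0]
2 pivots among 3 columns.
Only 2 < 3 pivot columns, so the columns are linearly dependent.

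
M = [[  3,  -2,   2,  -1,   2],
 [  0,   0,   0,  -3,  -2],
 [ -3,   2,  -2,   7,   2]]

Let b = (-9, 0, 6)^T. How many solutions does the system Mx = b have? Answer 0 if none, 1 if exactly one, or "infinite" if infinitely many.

Row reduce the augmented matrix [M | b].
R3 ← R3 + R1: [0, 0, 0, 6, 4, -3]
R3 ← R3 + (2)·R2: [0, 0, 0, 0, 0, -3]
The echelon form has 3 nonzero rows; the last pivot sits in the augmented column, so rank(M) = 2 but rank([M|b]) = 3.
Since the ranks differ, the system is inconsistent.
It has no solutions.

0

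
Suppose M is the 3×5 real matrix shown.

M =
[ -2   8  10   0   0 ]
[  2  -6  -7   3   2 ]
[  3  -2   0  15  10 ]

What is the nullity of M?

Row reduce to echelon form.
R2 ← R2 + R1: [0, 2, 3, 3, 2]
R3 ← R3 + (3/2)·R1: [0, 10, 15, 15, 10]
R3 ← R3 − (5)·R2: [0, 0, 0, 0, 0]
2 nonzero rows, so rank(M) = 2.
M has 5 columns; by rank–nullity, nullity = 5 − 2 = 3.

3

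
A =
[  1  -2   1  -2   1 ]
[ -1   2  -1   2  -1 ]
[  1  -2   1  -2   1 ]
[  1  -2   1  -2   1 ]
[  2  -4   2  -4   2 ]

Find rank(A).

1

Row reduce to echelon form.
R2 ← R2 + R1: [0, 0, 0, 0, 0]
R3 ← R3 − R1: [0, 0, 0, 0, 0]
R4 ← R4 − R1: [0, 0, 0, 0, 0]
R5 ← R5 − (2)·R1: [0, 0, 0, 0, 0]
Echelon form has 1 nonzero row, so rank(A) = 1.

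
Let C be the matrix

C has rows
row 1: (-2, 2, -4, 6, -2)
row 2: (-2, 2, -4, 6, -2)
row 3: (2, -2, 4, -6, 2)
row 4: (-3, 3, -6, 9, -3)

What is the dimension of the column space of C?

1

Row reduce to echelon form.
R2 ← R2 − R1: [0, 0, 0, 0, 0]
R3 ← R3 + R1: [0, 0, 0, 0, 0]
R4 ← R4 − (3/2)·R1: [0, 0, 0, 0, 0]
Echelon form has 1 nonzero row, so rank(C) = 1.
The column space has dimension equal to the rank: 1.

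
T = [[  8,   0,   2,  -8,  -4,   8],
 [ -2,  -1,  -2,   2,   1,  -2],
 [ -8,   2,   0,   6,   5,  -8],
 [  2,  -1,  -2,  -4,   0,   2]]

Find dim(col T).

Row reduce to echelon form.
R2 ← R2 + (1/4)·R1: [0, -1, -3/2, 0, 0, 0]
R3 ← R3 + R1: [0, 2, 2, -2, 1, 0]
R4 ← R4 − (1/4)·R1: [0, -1, -5/2, -2, 1, 0]
R3 ← R3 + (2)·R2: [0, 0, -1, -2, 1, 0]
R4 ← R4 − R2: [0, 0, -1, -2, 1, 0]
R4 ← R4 − R3: [0, 0, 0, 0, 0, 0]
Echelon form has 3 nonzero rows, so rank(T) = 3.
The column space has dimension equal to the rank: 3.

3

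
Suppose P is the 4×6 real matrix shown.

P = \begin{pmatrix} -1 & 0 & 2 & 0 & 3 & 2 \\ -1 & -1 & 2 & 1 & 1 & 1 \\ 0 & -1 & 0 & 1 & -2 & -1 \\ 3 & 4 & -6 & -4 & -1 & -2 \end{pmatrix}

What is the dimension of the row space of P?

2

Row reduce to echelon form.
R2 ← R2 − R1: [0, -1, 0, 1, -2, -1]
R4 ← R4 + (3)·R1: [0, 4, 0, -4, 8, 4]
R3 ← R3 − R2: [0, 0, 0, 0, 0, 0]
R4 ← R4 + (4)·R2: [0, 0, 0, 0, 0, 0]
Echelon form has 2 nonzero rows, so rank(P) = 2.
The row space has dimension equal to the rank: 2.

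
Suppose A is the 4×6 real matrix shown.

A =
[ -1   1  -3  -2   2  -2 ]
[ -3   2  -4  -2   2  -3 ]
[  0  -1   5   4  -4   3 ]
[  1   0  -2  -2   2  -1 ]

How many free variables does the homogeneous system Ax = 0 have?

Row reduce to echelon form.
R2 ← R2 − (3)·R1: [0, -1, 5, 4, -4, 3]
R4 ← R4 + R1: [0, 1, -5, -4, 4, -3]
R3 ← R3 − R2: [0, 0, 0, 0, 0, 0]
R4 ← R4 + R2: [0, 0, 0, 0, 0, 0]
2 nonzero rows, so rank(A) = 2.
A has 6 columns; by rank–nullity, nullity = 6 − 2 = 4.

4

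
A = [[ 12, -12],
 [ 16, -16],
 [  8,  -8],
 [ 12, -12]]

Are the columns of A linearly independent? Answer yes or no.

Row reduce A to echelon form.
R2 ← R2 − (4/3)·R1: [0, 0]
R3 ← R3 − (2/3)·R1: [0, 0]
R4 ← R4 − R1: [0, 0]
1 pivot among 2 columns.
Only 1 < 2 pivot columns, so the columns are linearly dependent.

no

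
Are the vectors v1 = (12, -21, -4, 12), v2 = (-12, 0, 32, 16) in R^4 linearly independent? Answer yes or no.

Form the matrix with these vectors as rows and row reduce.
R2 ← R2 + R1: [0, -21, 28, 28]
2 nonzero rows, so the 2 vectors span a space of dimension 2.
Since 2 = 2, the vectors are linearly independent.

yes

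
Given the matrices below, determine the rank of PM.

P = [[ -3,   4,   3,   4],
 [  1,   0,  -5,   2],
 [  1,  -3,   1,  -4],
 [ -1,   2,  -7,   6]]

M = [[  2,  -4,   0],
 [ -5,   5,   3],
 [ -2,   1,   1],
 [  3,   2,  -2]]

3

First compute PM:
[[-20,  43,   7],
 [ 18,  -5,  -9],
 [  3, -26,   0],
 [ 20,  19, -13]]
Now row reduce the product.
R2 ← R2 + (9/10)·R1: [0, 337/10, -27/10]
R3 ← R3 + (3/20)·R1: [0, -391/20, 21/20]
R4 ← R4 + R1: [0, 62, -6]
R3 ← R3 + (391/674)·R2: [0, 0, -174/337]
R4 ← R4 − (620/337)·R2: [0, 0, -348/337]
R4 ← R4 − (2)·R3: [0, 0, 0]
3 nonzero rows, so rank(PM) = 3.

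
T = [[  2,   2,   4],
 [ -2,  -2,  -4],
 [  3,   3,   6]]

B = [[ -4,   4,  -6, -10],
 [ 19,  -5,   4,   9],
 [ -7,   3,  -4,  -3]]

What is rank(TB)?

First compute TB:
[[  2,  10, -20, -14],
 [ -2, -10,  20,  14],
 [  3,  15, -30, -21]]
Now row reduce the product.
R2 ← R2 + R1: [0, 0, 0, 0]
R3 ← R3 − (3/2)·R1: [0, 0, 0, 0]
1 nonzero row, so rank(TB) = 1.

1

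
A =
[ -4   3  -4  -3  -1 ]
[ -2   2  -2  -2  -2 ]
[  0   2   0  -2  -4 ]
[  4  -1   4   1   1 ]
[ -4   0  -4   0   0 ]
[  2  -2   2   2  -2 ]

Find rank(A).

Row reduce to echelon form.
R2 ← R2 − (1/2)·R1: [0, 1/2, 0, -1/2, -3/2]
R4 ← R4 + R1: [0, 2, 0, -2, 0]
R5 ← R5 − R1: [0, -3, 0, 3, 1]
R6 ← R6 + (1/2)·R1: [0, -1/2, 0, 1/2, -5/2]
R3 ← R3 − (4)·R2: [0, 0, 0, 0, 2]
R4 ← R4 − (4)·R2: [0, 0, 0, 0, 6]
R5 ← R5 + (6)·R2: [0, 0, 0, 0, -8]
R6 ← R6 + R2: [0, 0, 0, 0, -4]
R4 ← R4 − (3)·R3: [0, 0, 0, 0, 0]
R5 ← R5 + (4)·R3: [0, 0, 0, 0, 0]
R6 ← R6 + (2)·R3: [0, 0, 0, 0, 0]
Echelon form has 3 nonzero rows, so rank(A) = 3.

3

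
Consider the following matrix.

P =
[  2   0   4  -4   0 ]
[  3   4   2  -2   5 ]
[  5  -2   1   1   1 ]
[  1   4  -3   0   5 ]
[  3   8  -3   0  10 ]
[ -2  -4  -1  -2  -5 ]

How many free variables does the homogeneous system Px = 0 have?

Row reduce to echelon form.
R2 ← R2 − (3/2)·R1: [0, 4, -4, 4, 5]
R3 ← R3 − (5/2)·R1: [0, -2, -9, 11, 1]
R4 ← R4 − (1/2)·R1: [0, 4, -5, 2, 5]
R5 ← R5 − (3/2)·R1: [0, 8, -9, 6, 10]
R6 ← R6 + R1: [0, -4, 3, -6, -5]
R3 ← R3 + (1/2)·R2: [0, 0, -11, 13, 7/2]
R4 ← R4 − R2: [0, 0, -1, -2, 0]
R5 ← R5 − (2)·R2: [0, 0, -1, -2, 0]
R6 ← R6 + R2: [0, 0, -1, -2, 0]
R4 ← R4 − (1/11)·R3: [0, 0, 0, -35/11, -7/22]
R5 ← R5 − (1/11)·R3: [0, 0, 0, -35/11, -7/22]
R6 ← R6 − (1/11)·R3: [0, 0, 0, -35/11, -7/22]
R5 ← R5 − R4: [0, 0, 0, 0, 0]
R6 ← R6 − R4: [0, 0, 0, 0, 0]
4 nonzero rows, so rank(P) = 4.
P has 5 columns; by rank–nullity, nullity = 5 − 4 = 1.

1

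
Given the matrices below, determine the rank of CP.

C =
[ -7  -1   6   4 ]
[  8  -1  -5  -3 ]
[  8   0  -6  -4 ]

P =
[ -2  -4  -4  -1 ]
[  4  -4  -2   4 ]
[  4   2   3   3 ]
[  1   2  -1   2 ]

3

First compute CP:
[[ 38,  52,  44,  29],
 [-43, -44, -42, -33],
 [-44, -52, -46, -34]]
Now row reduce the product.
R2 ← R2 + (43/38)·R1: [0, 282/19, 148/19, -7/38]
R3 ← R3 + (22/19)·R1: [0, 156/19, 94/19, -8/19]
R3 ← R3 − (26/47)·R2: [0, 0, 30/47, -15/47]
3 nonzero rows, so rank(CP) = 3.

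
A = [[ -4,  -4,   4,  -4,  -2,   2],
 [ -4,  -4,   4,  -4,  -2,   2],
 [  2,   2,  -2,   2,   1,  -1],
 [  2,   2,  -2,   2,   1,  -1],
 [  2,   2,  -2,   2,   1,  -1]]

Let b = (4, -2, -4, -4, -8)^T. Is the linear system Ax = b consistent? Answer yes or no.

no

Row reduce the augmented matrix [A | b].
R2 ← R2 − R1: [0, 0, 0, 0, 0, 0, -6]
R3 ← R3 + (1/2)·R1: [0, 0, 0, 0, 0, 0, -2]
R4 ← R4 + (1/2)·R1: [0, 0, 0, 0, 0, 0, -2]
R5 ← R5 + (1/2)·R1: [0, 0, 0, 0, 0, 0, -6]
R3 ← R3 − (1/3)·R2: [0, 0, 0, 0, 0, 0, 0]
R4 ← R4 − (1/3)·R2: [0, 0, 0, 0, 0, 0, 0]
R5 ← R5 − R2: [0, 0, 0, 0, 0, 0, 0]
The echelon form has 2 nonzero rows; the last pivot sits in the augmented column, so rank(A) = 1 but rank([A|b]) = 2.
Since the ranks differ, the system is inconsistent.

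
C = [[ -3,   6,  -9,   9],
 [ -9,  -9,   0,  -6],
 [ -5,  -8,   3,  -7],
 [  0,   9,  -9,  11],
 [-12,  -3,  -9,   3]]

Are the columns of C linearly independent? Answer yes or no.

no

Row reduce C to echelon form.
R2 ← R2 − (3)·R1: [0, -27, 27, -33]
R3 ← R3 − (5/3)·R1: [0, -18, 18, -22]
R5 ← R5 − (4)·R1: [0, -27, 27, -33]
R3 ← R3 − (2/3)·R2: [0, 0, 0, 0]
R4 ← R4 + (1/3)·R2: [0, 0, 0, 0]
R5 ← R5 − R2: [0, 0, 0, 0]
2 pivots among 4 columns.
Only 2 < 4 pivot columns, so the columns are linearly dependent.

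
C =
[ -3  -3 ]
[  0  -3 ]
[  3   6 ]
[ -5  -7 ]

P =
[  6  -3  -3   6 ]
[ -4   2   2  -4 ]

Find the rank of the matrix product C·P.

First compute CP:
[[ -6,   3,   3,  -6],
 [ 12,  -6,  -6,  12],
 [ -6,   3,   3,  -6],
 [ -2,   1,   1,  -2]]
Now row reduce the product.
R2 ← R2 + (2)·R1: [0, 0, 0, 0]
R3 ← R3 − R1: [0, 0, 0, 0]
R4 ← R4 − (1/3)·R1: [0, 0, 0, 0]
1 nonzero row, so rank(CP) = 1.

1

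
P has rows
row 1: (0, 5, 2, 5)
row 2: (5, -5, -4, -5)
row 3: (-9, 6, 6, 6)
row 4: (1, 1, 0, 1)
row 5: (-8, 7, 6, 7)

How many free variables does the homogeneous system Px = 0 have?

Row reduce to echelon form.
Swap R1 ↔ R2
R3 ← R3 + (9/5)·R1: [0, -3, -6/5, -3]
R4 ← R4 − (1/5)·R1: [0, 2, 4/5, 2]
R5 ← R5 + (8/5)·R1: [0, -1, -2/5, -1]
R3 ← R3 + (3/5)·R2: [0, 0, 0, 0]
R4 ← R4 − (2/5)·R2: [0, 0, 0, 0]
R5 ← R5 + (1/5)·R2: [0, 0, 0, 0]
2 nonzero rows, so rank(P) = 2.
P has 4 columns; by rank–nullity, nullity = 4 − 2 = 2.

2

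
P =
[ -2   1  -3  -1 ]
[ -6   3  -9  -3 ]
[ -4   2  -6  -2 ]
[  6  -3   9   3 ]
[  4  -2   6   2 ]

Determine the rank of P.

1

Row reduce to echelon form.
R2 ← R2 − (3)·R1: [0, 0, 0, 0]
R3 ← R3 − (2)·R1: [0, 0, 0, 0]
R4 ← R4 + (3)·R1: [0, 0, 0, 0]
R5 ← R5 + (2)·R1: [0, 0, 0, 0]
Echelon form has 1 nonzero row, so rank(P) = 1.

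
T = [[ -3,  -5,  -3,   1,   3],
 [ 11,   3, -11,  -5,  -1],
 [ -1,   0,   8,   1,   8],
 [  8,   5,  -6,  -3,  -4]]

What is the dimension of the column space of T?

Row reduce to echelon form.
R2 ← R2 + (11/3)·R1: [0, -46/3, -22, -4/3, 10]
R3 ← R3 − (1/3)·R1: [0, 5/3, 9, 2/3, 7]
R4 ← R4 + (8/3)·R1: [0, -25/3, -14, -1/3, 4]
R3 ← R3 + (5/46)·R2: [0, 0, 152/23, 12/23, 186/23]
R4 ← R4 − (25/46)·R2: [0, 0, -47/23, 9/23, -33/23]
R4 ← R4 + (47/152)·R3: [0, 0, 0, 21/38, 81/76]
Echelon form has 4 nonzero rows, so rank(T) = 4.
The column space has dimension equal to the rank: 4.

4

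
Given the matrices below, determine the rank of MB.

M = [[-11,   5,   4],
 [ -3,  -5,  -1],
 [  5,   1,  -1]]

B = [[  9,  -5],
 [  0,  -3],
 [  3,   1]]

2

First compute MB:
[[-87,  44],
 [-30,  29],
 [ 42, -29]]
Now row reduce the product.
R2 ← R2 − (10/29)·R1: [0, 401/29]
R3 ← R3 + (14/29)·R1: [0, -225/29]
R3 ← R3 + (225/401)·R2: [0, 0]
2 nonzero rows, so rank(MB) = 2.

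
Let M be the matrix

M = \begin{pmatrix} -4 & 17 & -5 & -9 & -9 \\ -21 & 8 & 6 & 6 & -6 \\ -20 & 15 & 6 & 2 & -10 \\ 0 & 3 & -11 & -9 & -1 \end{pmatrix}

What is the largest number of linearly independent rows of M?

4

Row reduce to echelon form.
R2 ← R2 − (21/4)·R1: [0, -325/4, 129/4, 213/4, 165/4]
R3 ← R3 − (5)·R1: [0, -70, 31, 47, 35]
R3 ← R3 − (56/65)·R2: [0, 0, 209/65, 73/65, -7/13]
R4 ← R4 + (12/325)·R2: [0, 0, -3188/325, -2286/325, 34/65]
R4 ← R4 + (3188/1045)·R3: [0, 0, 0, -754/209, -234/209]
Echelon form has 4 nonzero rows, so rank(M) = 4.
The rank gives the maximum number of linearly independent rows: 4.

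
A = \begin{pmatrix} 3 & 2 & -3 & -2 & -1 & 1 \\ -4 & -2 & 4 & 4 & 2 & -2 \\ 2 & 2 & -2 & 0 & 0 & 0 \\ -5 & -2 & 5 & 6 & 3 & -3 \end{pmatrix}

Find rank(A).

Row reduce to echelon form.
R2 ← R2 + (4/3)·R1: [0, 2/3, 0, 4/3, 2/3, -2/3]
R3 ← R3 − (2/3)·R1: [0, 2/3, 0, 4/3, 2/3, -2/3]
R4 ← R4 + (5/3)·R1: [0, 4/3, 0, 8/3, 4/3, -4/3]
R3 ← R3 − R2: [0, 0, 0, 0, 0, 0]
R4 ← R4 − (2)·R2: [0, 0, 0, 0, 0, 0]
Echelon form has 2 nonzero rows, so rank(A) = 2.

2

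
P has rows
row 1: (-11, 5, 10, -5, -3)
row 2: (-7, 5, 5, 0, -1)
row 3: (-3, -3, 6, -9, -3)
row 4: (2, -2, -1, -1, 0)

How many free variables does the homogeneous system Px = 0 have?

Row reduce to echelon form.
R2 ← R2 − (7/11)·R1: [0, 20/11, -15/11, 35/11, 10/11]
R3 ← R3 − (3/11)·R1: [0, -48/11, 36/11, -84/11, -24/11]
R4 ← R4 + (2/11)·R1: [0, -12/11, 9/11, -21/11, -6/11]
R3 ← R3 + (12/5)·R2: [0, 0, 0, 0, 0]
R4 ← R4 + (3/5)·R2: [0, 0, 0, 0, 0]
2 nonzero rows, so rank(P) = 2.
P has 5 columns; by rank–nullity, nullity = 5 − 2 = 3.

3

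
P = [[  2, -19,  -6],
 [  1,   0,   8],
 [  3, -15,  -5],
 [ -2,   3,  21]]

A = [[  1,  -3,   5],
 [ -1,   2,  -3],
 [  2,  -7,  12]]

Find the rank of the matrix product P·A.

2

First compute PA:
[[  9,  -2,  -5],
 [ 17, -59, 101],
 [  8,  -4,   0],
 [ 37, -135, 233]]
Now row reduce the product.
R2 ← R2 − (17/9)·R1: [0, -497/9, 994/9]
R3 ← R3 − (8/9)·R1: [0, -20/9, 40/9]
R4 ← R4 − (37/9)·R1: [0, -1141/9, 2282/9]
R3 ← R3 − (20/497)·R2: [0, 0, 0]
R4 ← R4 − (163/71)·R2: [0, 0, 0]
2 nonzero rows, so rank(PA) = 2.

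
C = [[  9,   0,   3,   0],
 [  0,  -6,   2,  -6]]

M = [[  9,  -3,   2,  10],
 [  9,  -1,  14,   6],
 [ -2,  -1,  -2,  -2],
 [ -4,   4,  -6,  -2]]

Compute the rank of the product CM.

2

First compute CM:
[[ 75, -30,  12,  84],
 [-34, -20, -52, -28]]
Now row reduce the product.
R2 ← R2 + (34/75)·R1: [0, -168/5, -1164/25, 252/25]
2 nonzero rows, so rank(CM) = 2.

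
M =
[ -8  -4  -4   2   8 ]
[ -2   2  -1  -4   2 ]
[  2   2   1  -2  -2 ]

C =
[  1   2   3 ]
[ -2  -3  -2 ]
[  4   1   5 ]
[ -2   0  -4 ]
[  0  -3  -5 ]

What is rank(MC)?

2

First compute MC:
[[-20, -32, -84],
 [ -2, -17,  -9],
 [  6,   5,  25]]
Now row reduce the product.
R2 ← R2 − (1/10)·R1: [0, -69/5, -3/5]
R3 ← R3 + (3/10)·R1: [0, -23/5, -1/5]
R3 ← R3 − (1/3)·R2: [0, 0, 0]
2 nonzero rows, so rank(MC) = 2.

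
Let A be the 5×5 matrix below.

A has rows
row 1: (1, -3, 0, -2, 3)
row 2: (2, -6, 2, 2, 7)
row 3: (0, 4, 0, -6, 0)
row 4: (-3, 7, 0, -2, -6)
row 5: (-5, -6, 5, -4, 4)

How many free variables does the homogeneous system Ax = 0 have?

Row reduce to echelon form.
R2 ← R2 − (2)·R1: [0, 0, 2, 6, 1]
R4 ← R4 + (3)·R1: [0, -2, 0, -8, 3]
R5 ← R5 + (5)·R1: [0, -21, 5, -14, 19]
Swap R2 ↔ R3
R4 ← R4 + (1/2)·R2: [0, 0, 0, -11, 3]
R5 ← R5 + (21/4)·R2: [0, 0, 5, -91/2, 19]
R5 ← R5 − (5/2)·R3: [0, 0, 0, -121/2, 33/2]
R5 ← R5 − (11/2)·R4: [0, 0, 0, 0, 0]
4 nonzero rows, so rank(A) = 4.
A has 5 columns; by rank–nullity, nullity = 5 − 4 = 1.

1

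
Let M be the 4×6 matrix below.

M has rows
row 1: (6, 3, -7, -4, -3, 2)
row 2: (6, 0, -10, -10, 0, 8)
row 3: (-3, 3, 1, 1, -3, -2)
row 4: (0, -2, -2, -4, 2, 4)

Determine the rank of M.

3

Row reduce to echelon form.
R2 ← R2 − R1: [0, -3, -3, -6, 3, 6]
R3 ← R3 + (1/2)·R1: [0, 9/2, -5/2, -1, -9/2, -1]
R3 ← R3 + (3/2)·R2: [0, 0, -7, -10, 0, 8]
R4 ← R4 − (2/3)·R2: [0, 0, 0, 0, 0, 0]
Echelon form has 3 nonzero rows, so rank(M) = 3.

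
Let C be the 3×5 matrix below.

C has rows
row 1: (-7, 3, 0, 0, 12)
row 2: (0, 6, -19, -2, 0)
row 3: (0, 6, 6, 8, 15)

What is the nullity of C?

Row reduce to echelon form.
R3 ← R3 − R2: [0, 0, 25, 10, 15]
3 nonzero rows, so rank(C) = 3.
C has 5 columns; by rank–nullity, nullity = 5 − 3 = 2.

2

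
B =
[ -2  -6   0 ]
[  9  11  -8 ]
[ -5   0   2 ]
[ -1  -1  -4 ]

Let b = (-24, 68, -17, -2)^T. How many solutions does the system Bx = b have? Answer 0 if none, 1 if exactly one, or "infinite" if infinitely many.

1

Row reduce the augmented matrix [B | b].
R2 ← R2 + (9/2)·R1: [0, -16, -8, -40]
R3 ← R3 − (5/2)·R1: [0, 15, 2, 43]
R4 ← R4 − (1/2)·R1: [0, 2, -4, 10]
R3 ← R3 + (15/16)·R2: [0, 0, -11/2, 11/2]
R4 ← R4 + (1/8)·R2: [0, 0, -5, 5]
R4 ← R4 − (10/11)·R3: [0, 0, 0, 0]
The echelon form has 3 nonzero rows, and every pivot lies in the first 3 columns, so rank(B) = rank([B|b]) = 3.
The system is consistent.
rank = 3 = number of unknowns, so the solution is unique.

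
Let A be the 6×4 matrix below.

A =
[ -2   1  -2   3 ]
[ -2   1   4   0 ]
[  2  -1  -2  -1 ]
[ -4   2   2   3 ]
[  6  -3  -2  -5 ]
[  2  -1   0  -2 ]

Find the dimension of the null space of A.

2

Row reduce to echelon form.
R2 ← R2 − R1: [0, 0, 6, -3]
R3 ← R3 + R1: [0, 0, -4, 2]
R4 ← R4 − (2)·R1: [0, 0, 6, -3]
R5 ← R5 + (3)·R1: [0, 0, -8, 4]
R6 ← R6 + R1: [0, 0, -2, 1]
R3 ← R3 + (2/3)·R2: [0, 0, 0, 0]
R4 ← R4 − R2: [0, 0, 0, 0]
R5 ← R5 + (4/3)·R2: [0, 0, 0, 0]
R6 ← R6 + (1/3)·R2: [0, 0, 0, 0]
2 nonzero rows, so rank(A) = 2.
A has 4 columns; by rank–nullity, nullity = 4 − 2 = 2.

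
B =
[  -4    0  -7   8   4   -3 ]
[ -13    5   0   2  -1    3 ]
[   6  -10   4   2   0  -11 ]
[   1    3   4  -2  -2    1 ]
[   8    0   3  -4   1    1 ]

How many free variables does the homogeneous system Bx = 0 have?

Row reduce to echelon form.
R2 ← R2 − (13/4)·R1: [0, 5, 91/4, -24, -14, 51/4]
R3 ← R3 + (3/2)·R1: [0, -10, -13/2, 14, 6, -31/2]
R4 ← R4 + (1/4)·R1: [0, 3, 9/4, 0, -1, 1/4]
R5 ← R5 + (2)·R1: [0, 0, -11, 12, 9, -5]
R3 ← R3 + (2)·R2: [0, 0, 39, -34, -22, 10]
R4 ← R4 − (3/5)·R2: [0, 0, -57/5, 72/5, 37/5, -37/5]
R4 ← R4 + (19/65)·R3: [0, 0, 0, 58/13, 63/65, -291/65]
R5 ← R5 + (11/39)·R3: [0, 0, 0, 94/39, 109/39, -85/39]
R5 ← R5 − (47/87)·R4: [0, 0, 0, 0, 988/435, 104/435]
5 nonzero rows, so rank(B) = 5.
B has 6 columns; by rank–nullity, nullity = 6 − 5 = 1.

1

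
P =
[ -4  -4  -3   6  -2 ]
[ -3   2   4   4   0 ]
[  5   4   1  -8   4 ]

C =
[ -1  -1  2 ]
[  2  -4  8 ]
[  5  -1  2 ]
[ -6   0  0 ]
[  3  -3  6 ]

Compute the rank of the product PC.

2

First compute PC:
[[-61,  29, -58],
 [  3,  -9,  18],
 [ 68, -34,  68]]
Now row reduce the product.
R2 ← R2 + (3/61)·R1: [0, -462/61, 924/61]
R3 ← R3 + (68/61)·R1: [0, -102/61, 204/61]
R3 ← R3 − (17/77)·R2: [0, 0, 0]
2 nonzero rows, so rank(PC) = 2.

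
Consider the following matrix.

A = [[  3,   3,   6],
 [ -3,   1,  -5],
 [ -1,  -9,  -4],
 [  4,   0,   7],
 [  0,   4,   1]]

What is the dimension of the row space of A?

Row reduce to echelon form.
R2 ← R2 + R1: [0, 4, 1]
R3 ← R3 + (1/3)·R1: [0, -8, -2]
R4 ← R4 − (4/3)·R1: [0, -4, -1]
R3 ← R3 + (2)·R2: [0, 0, 0]
R4 ← R4 + R2: [0, 0, 0]
R5 ← R5 − R2: [0, 0, 0]
Echelon form has 2 nonzero rows, so rank(A) = 2.
The row space has dimension equal to the rank: 2.

2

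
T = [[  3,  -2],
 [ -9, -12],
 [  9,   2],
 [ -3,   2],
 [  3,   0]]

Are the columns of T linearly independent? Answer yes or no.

yes

Row reduce T to echelon form.
R2 ← R2 + (3)·R1: [0, -18]
R3 ← R3 − (3)·R1: [0, 8]
R4 ← R4 + R1: [0, 0]
R5 ← R5 − R1: [0, 2]
R3 ← R3 + (4/9)·R2: [0, 0]
R5 ← R5 + (1/9)·R2: [0, 0]
2 pivots among 2 columns.
Every column is a pivot column, so the columns are linearly independent.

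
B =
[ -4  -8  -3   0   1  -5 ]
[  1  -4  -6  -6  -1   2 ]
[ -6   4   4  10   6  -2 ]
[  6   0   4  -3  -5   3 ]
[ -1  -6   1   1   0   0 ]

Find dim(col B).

4

Row reduce to echelon form.
R2 ← R2 + (1/4)·R1: [0, -6, -27/4, -6, -3/4, 3/4]
R3 ← R3 − (3/2)·R1: [0, 16, 17/2, 10, 9/2, 11/2]
R4 ← R4 + (3/2)·R1: [0, -12, -1/2, -3, -7/2, -9/2]
R5 ← R5 − (1/4)·R1: [0, -4, 7/4, 1, -1/4, 5/4]
R3 ← R3 + (8/3)·R2: [0, 0, -19/2, -6, 5/2, 15/2]
R4 ← R4 − (2)·R2: [0, 0, 13, 9, -2, -6]
R5 ← R5 − (2/3)·R2: [0, 0, 25/4, 5, 1/4, 3/4]
R4 ← R4 + (26/19)·R3: [0, 0, 0, 15/19, 27/19, 81/19]
R5 ← R5 + (25/38)·R3: [0, 0, 0, 20/19, 36/19, 108/19]
R5 ← R5 − (4/3)·R4: [0, 0, 0, 0, 0, 0]
Echelon form has 4 nonzero rows, so rank(B) = 4.
The column space has dimension equal to the rank: 4.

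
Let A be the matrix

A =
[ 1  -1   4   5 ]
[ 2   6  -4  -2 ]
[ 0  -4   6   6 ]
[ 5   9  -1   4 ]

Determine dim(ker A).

Row reduce to echelon form.
R2 ← R2 − (2)·R1: [0, 8, -12, -12]
R4 ← R4 − (5)·R1: [0, 14, -21, -21]
R3 ← R3 + (1/2)·R2: [0, 0, 0, 0]
R4 ← R4 − (7/4)·R2: [0, 0, 0, 0]
2 nonzero rows, so rank(A) = 2.
A has 4 columns; by rank–nullity, nullity = 4 − 2 = 2.

2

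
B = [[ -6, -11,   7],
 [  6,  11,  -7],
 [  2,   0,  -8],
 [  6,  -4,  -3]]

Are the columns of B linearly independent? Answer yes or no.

yes

Row reduce B to echelon form.
R2 ← R2 + R1: [0, 0, 0]
R3 ← R3 + (1/3)·R1: [0, -11/3, -17/3]
R4 ← R4 + R1: [0, -15, 4]
Swap R2 ↔ R3
R4 ← R4 − (45/11)·R2: [0, 0, 299/11]
Swap R3 ↔ R4
3 pivots among 3 columns.
Every column is a pivot column, so the columns are linearly independent.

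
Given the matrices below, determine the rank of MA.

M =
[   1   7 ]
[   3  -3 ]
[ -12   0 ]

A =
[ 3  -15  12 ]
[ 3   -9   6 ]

2

First compute MA:
[[ 24, -78,  54],
 [  0, -18,  18],
 [-36, 180, -144]]
Now row reduce the product.
R3 ← R3 + (3/2)·R1: [0, 63, -63]
R3 ← R3 + (7/2)·R2: [0, 0, 0]
2 nonzero rows, so rank(MA) = 2.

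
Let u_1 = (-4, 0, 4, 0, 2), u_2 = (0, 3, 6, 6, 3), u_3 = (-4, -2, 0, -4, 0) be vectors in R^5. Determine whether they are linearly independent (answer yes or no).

no

Form the matrix with these vectors as rows and row reduce.
R3 ← R3 − R1: [0, -2, -4, -4, -2]
R3 ← R3 + (2/3)·R2: [0, 0, 0, 0, 0]
2 nonzero rows, so the 3 vectors span a space of dimension 2.
Since 2 < 3, the vectors are linearly dependent.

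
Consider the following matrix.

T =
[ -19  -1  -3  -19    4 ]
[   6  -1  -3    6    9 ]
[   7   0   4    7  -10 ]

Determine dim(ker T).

2

Row reduce to echelon form.
R2 ← R2 + (6/19)·R1: [0, -25/19, -75/19, 0, 195/19]
R3 ← R3 + (7/19)·R1: [0, -7/19, 55/19, 0, -162/19]
R3 ← R3 − (7/25)·R2: [0, 0, 4, 0, -57/5]
3 nonzero rows, so rank(T) = 3.
T has 5 columns; by rank–nullity, nullity = 5 − 3 = 2.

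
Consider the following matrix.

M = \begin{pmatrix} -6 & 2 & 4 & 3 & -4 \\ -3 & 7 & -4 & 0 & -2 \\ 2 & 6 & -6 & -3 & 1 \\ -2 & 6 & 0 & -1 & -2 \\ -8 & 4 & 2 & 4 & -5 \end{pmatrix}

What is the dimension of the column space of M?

3

Row reduce to echelon form.
R2 ← R2 − (1/2)·R1: [0, 6, -6, -3/2, 0]
R3 ← R3 + (1/3)·R1: [0, 20/3, -14/3, -2, -1/3]
R4 ← R4 − (1/3)·R1: [0, 16/3, -4/3, -2, -2/3]
R5 ← R5 − (4/3)·R1: [0, 4/3, -10/3, 0, 1/3]
R3 ← R3 − (10/9)·R2: [0, 0, 2, -1/3, -1/3]
R4 ← R4 − (8/9)·R2: [0, 0, 4, -2/3, -2/3]
R5 ← R5 − (2/9)·R2: [0, 0, -2, 1/3, 1/3]
R4 ← R4 − (2)·R3: [0, 0, 0, 0, 0]
R5 ← R5 + R3: [0, 0, 0, 0, 0]
Echelon form has 3 nonzero rows, so rank(M) = 3.
The column space has dimension equal to the rank: 3.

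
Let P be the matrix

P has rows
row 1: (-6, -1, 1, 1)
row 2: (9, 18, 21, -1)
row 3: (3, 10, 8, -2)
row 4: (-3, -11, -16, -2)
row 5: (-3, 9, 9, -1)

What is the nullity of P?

Row reduce to echelon form.
R2 ← R2 + (3/2)·R1: [0, 33/2, 45/2, 1/2]
R3 ← R3 + (1/2)·R1: [0, 19/2, 17/2, -3/2]
R4 ← R4 − (1/2)·R1: [0, -21/2, -33/2, -5/2]
R5 ← R5 − (1/2)·R1: [0, 19/2, 17/2, -3/2]
R3 ← R3 − (19/33)·R2: [0, 0, -49/11, -59/33]
R4 ← R4 + (7/11)·R2: [0, 0, -24/11, -24/11]
R5 ← R5 − (19/33)·R2: [0, 0, -49/11, -59/33]
R4 ← R4 − (24/49)·R3: [0, 0, 0, -64/49]
R5 ← R5 − R3: [0, 0, 0, 0]
4 nonzero rows, so rank(P) = 4.
P has 4 columns; by rank–nullity, nullity = 4 − 4 = 0.

0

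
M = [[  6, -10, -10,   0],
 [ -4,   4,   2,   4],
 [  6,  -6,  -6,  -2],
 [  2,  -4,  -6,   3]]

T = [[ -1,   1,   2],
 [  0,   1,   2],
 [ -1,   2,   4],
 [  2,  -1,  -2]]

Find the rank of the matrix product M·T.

First compute MT:
[[  4, -24, -48],
 [ 10,   0,   0],
 [ -4, -10, -20],
 [ 10, -17, -34]]
Now row reduce the product.
R2 ← R2 − (5/2)·R1: [0, 60, 120]
R3 ← R3 + R1: [0, -34, -68]
R4 ← R4 − (5/2)·R1: [0, 43, 86]
R3 ← R3 + (17/30)·R2: [0, 0, 0]
R4 ← R4 − (43/60)·R2: [0, 0, 0]
2 nonzero rows, so rank(MT) = 2.

2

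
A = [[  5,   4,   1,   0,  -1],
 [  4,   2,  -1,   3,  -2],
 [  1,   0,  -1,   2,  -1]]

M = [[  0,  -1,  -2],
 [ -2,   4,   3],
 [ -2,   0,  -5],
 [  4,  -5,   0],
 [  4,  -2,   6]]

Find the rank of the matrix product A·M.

2

First compute AM:
[[-14,  13,  -9],
 [  2,  -7,  -9],
 [  6,  -9,  -3]]
Now row reduce the product.
R2 ← R2 + (1/7)·R1: [0, -36/7, -72/7]
R3 ← R3 + (3/7)·R1: [0, -24/7, -48/7]
R3 ← R3 − (2/3)·R2: [0, 0, 0]
2 nonzero rows, so rank(AM) = 2.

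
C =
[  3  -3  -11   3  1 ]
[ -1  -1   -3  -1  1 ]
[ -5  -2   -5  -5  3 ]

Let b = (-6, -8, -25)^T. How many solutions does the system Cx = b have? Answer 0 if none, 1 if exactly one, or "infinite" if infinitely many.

infinite

Row reduce the augmented matrix [C | b].
R2 ← R2 + (1/3)·R1: [0, -2, -20/3, 0, 4/3, -10]
R3 ← R3 + (5/3)·R1: [0, -7, -70/3, 0, 14/3, -35]
R3 ← R3 − (7/2)·R2: [0, 0, 0, 0, 0, 0]
The echelon form has 2 nonzero rows, and every pivot lies in the first 5 columns, so rank(C) = rank([C|b]) = 2.
The system is consistent.
rank = 2 < 5 unknowns, so there are infinitely many solutions.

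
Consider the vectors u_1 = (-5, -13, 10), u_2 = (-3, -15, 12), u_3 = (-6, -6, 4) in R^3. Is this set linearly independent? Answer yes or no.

Form the matrix with these vectors as rows and row reduce.
R2 ← R2 − (3/5)·R1: [0, -36/5, 6]
R3 ← R3 − (6/5)·R1: [0, 48/5, -8]
R3 ← R3 + (4/3)·R2: [0, 0, 0]
2 nonzero rows, so the 3 vectors span a space of dimension 2.
Since 2 < 3, the vectors are linearly dependent.

no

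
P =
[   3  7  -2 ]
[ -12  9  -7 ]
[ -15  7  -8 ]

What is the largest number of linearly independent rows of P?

Row reduce to echelon form.
R2 ← R2 + (4)·R1: [0, 37, -15]
R3 ← R3 + (5)·R1: [0, 42, -18]
R3 ← R3 − (42/37)·R2: [0, 0, -36/37]
Echelon form has 3 nonzero rows, so rank(P) = 3.
The rank gives the maximum number of linearly independent rows: 3.

3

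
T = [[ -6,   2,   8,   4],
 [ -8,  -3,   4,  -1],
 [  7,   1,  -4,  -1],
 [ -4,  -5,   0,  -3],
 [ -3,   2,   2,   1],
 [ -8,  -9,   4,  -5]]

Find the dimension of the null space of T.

Row reduce to echelon form.
R2 ← R2 − (4/3)·R1: [0, -17/3, -20/3, -19/3]
R3 ← R3 + (7/6)·R1: [0, 10/3, 16/3, 11/3]
R4 ← R4 − (2/3)·R1: [0, -19/3, -16/3, -17/3]
R5 ← R5 − (1/2)·R1: [0, 1, -2, -1]
R6 ← R6 − (4/3)·R1: [0, -35/3, -20/3, -31/3]
R3 ← R3 + (10/17)·R2: [0, 0, 24/17, -1/17]
R4 ← R4 − (19/17)·R2: [0, 0, 36/17, 24/17]
R5 ← R5 + (3/17)·R2: [0, 0, -54/17, -36/17]
R6 ← R6 − (35/17)·R2: [0, 0, 120/17, 46/17]
R4 ← R4 − (3/2)·R3: [0, 0, 0, 3/2]
R5 ← R5 + (9/4)·R3: [0, 0, 0, -9/4]
R6 ← R6 − (5)·R3: [0, 0, 0, 3]
R5 ← R5 + (3/2)·R4: [0, 0, 0, 0]
R6 ← R6 − (2)·R4: [0, 0, 0, 0]
4 nonzero rows, so rank(T) = 4.
T has 4 columns; by rank–nullity, nullity = 4 − 4 = 0.

0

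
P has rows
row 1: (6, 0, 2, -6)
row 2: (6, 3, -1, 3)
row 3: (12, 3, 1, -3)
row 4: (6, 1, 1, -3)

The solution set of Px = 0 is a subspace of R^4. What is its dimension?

Row reduce to echelon form.
R2 ← R2 − R1: [0, 3, -3, 9]
R3 ← R3 − (2)·R1: [0, 3, -3, 9]
R4 ← R4 − R1: [0, 1, -1, 3]
R3 ← R3 − R2: [0, 0, 0, 0]
R4 ← R4 − (1/3)·R2: [0, 0, 0, 0]
2 nonzero rows, so rank(P) = 2.
P has 4 columns; by rank–nullity, nullity = 4 − 2 = 2.

2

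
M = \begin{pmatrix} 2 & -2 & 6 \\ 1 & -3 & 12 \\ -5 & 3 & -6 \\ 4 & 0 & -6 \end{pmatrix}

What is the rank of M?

Row reduce to echelon form.
R2 ← R2 − (1/2)·R1: [0, -2, 9]
R3 ← R3 + (5/2)·R1: [0, -2, 9]
R4 ← R4 − (2)·R1: [0, 4, -18]
R3 ← R3 − R2: [0, 0, 0]
R4 ← R4 + (2)·R2: [0, 0, 0]
Echelon form has 2 nonzero rows, so rank(M) = 2.

2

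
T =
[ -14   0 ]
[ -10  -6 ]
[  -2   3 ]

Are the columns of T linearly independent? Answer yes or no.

Row reduce T to echelon form.
R2 ← R2 − (5/7)·R1: [0, -6]
R3 ← R3 − (1/7)·R1: [0, 3]
R3 ← R3 + (1/2)·R2: [0, 0]
2 pivots among 2 columns.
Every column is a pivot column, so the columns are linearly independent.

yes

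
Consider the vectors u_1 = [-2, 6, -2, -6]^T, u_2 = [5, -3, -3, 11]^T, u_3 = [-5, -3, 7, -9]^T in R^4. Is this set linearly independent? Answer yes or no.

Form the matrix with these vectors as rows and row reduce.
R2 ← R2 + (5/2)·R1: [0, 12, -8, -4]
R3 ← R3 − (5/2)·R1: [0, -18, 12, 6]
R3 ← R3 + (3/2)·R2: [0, 0, 0, 0]
2 nonzero rows, so the 3 vectors span a space of dimension 2.
Since 2 < 3, the vectors are linearly dependent.

no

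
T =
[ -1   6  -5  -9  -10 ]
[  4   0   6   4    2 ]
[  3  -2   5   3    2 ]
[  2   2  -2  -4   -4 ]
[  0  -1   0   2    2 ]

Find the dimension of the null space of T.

0

Row reduce to echelon form.
R2 ← R2 + (4)·R1: [0, 24, -14, -32, -38]
R3 ← R3 + (3)·R1: [0, 16, -10, -24, -28]
R4 ← R4 + (2)·R1: [0, 14, -12, -22, -24]
R3 ← R3 − (2/3)·R2: [0, 0, -2/3, -8/3, -8/3]
R4 ← R4 − (7/12)·R2: [0, 0, -23/6, -10/3, -11/6]
R5 ← R5 + (1/24)·R2: [0, 0, -7/12, 2/3, 5/12]
R4 ← R4 − (23/4)·R3: [0, 0, 0, 12, 27/2]
R5 ← R5 − (7/8)·R3: [0, 0, 0, 3, 11/4]
R5 ← R5 − (1/4)·R4: [0, 0, 0, 0, -5/8]
5 nonzero rows, so rank(T) = 5.
T has 5 columns; by rank–nullity, nullity = 5 − 5 = 0.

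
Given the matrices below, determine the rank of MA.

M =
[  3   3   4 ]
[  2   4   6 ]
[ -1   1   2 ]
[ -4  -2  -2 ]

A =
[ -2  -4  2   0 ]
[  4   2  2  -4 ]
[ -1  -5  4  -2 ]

First compute MA:
[[  2, -26,  28, -20],
 [  6, -30,  36, -28],
 [  4,  -4,   8,  -8],
 [  2,  22, -20,  12]]
Now row reduce the product.
R2 ← R2 − (3)·R1: [0, 48, -48, 32]
R3 ← R3 − (2)·R1: [0, 48, -48, 32]
R4 ← R4 − R1: [0, 48, -48, 32]
R3 ← R3 − R2: [0, 0, 0, 0]
R4 ← R4 − R2: [0, 0, 0, 0]
2 nonzero rows, so rank(MA) = 2.

2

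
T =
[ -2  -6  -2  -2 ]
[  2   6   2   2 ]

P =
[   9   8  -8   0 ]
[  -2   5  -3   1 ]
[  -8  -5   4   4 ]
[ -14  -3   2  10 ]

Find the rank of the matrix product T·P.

1

First compute TP:
[[ 38, -30,  22, -34],
 [-38,  30, -22,  34]]
Now row reduce the product.
R2 ← R2 + R1: [0, 0, 0, 0]
1 nonzero row, so rank(TP) = 1.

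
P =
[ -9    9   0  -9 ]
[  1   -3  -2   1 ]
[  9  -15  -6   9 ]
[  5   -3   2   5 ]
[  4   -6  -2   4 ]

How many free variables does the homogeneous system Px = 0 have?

2

Row reduce to echelon form.
R2 ← R2 + (1/9)·R1: [0, -2, -2, 0]
R3 ← R3 + R1: [0, -6, -6, 0]
R4 ← R4 + (5/9)·R1: [0, 2, 2, 0]
R5 ← R5 + (4/9)·R1: [0, -2, -2, 0]
R3 ← R3 − (3)·R2: [0, 0, 0, 0]
R4 ← R4 + R2: [0, 0, 0, 0]
R5 ← R5 − R2: [0, 0, 0, 0]
2 nonzero rows, so rank(P) = 2.
P has 4 columns; by rank–nullity, nullity = 4 − 2 = 2.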